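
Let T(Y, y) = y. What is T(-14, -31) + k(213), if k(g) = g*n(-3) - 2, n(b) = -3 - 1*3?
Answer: -1311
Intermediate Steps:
n(b) = -6 (n(b) = -3 - 3 = -6)
k(g) = -2 - 6*g (k(g) = g*(-6) - 2 = -6*g - 2 = -2 - 6*g)
T(-14, -31) + k(213) = -31 + (-2 - 6*213) = -31 + (-2 - 1278) = -31 - 1280 = -1311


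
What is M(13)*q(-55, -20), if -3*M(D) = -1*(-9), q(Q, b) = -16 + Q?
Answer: 213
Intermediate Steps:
M(D) = -3 (M(D) = -(-1)*(-9)/3 = -⅓*9 = -3)
M(13)*q(-55, -20) = -3*(-16 - 55) = -3*(-71) = 213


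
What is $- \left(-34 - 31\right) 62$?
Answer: $4030$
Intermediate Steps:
$- \left(-34 - 31\right) 62 = - \left(-65\right) 62 = \left(-1\right) \left(-4030\right) = 4030$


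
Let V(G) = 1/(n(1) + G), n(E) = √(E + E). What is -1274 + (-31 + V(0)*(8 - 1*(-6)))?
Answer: -1305 + 7*√2 ≈ -1295.1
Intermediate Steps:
n(E) = √2*√E (n(E) = √(2*E) = √2*√E)
V(G) = 1/(G + √2) (V(G) = 1/(√2*√1 + G) = 1/(√2*1 + G) = 1/(√2 + G) = 1/(G + √2))
-1274 + (-31 + V(0)*(8 - 1*(-6))) = -1274 + (-31 + (8 - 1*(-6))/(0 + √2)) = -1274 + (-31 + (8 + 6)/(√2)) = -1274 + (-31 + (√2/2)*14) = -1274 + (-31 + 7*√2) = -1305 + 7*√2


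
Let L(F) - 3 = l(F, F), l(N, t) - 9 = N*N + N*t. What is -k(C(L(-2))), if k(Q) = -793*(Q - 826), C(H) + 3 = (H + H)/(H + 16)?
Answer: -5908643/9 ≈ -6.5652e+5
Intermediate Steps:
l(N, t) = 9 + N**2 + N*t (l(N, t) = 9 + (N*N + N*t) = 9 + (N**2 + N*t) = 9 + N**2 + N*t)
L(F) = 12 + 2*F**2 (L(F) = 3 + (9 + F**2 + F*F) = 3 + (9 + F**2 + F**2) = 3 + (9 + 2*F**2) = 12 + 2*F**2)
C(H) = -3 + 2*H/(16 + H) (C(H) = -3 + (H + H)/(H + 16) = -3 + (2*H)/(16 + H) = -3 + 2*H/(16 + H))
k(Q) = 655018 - 793*Q (k(Q) = -793*(-826 + Q) = 655018 - 793*Q)
-k(C(L(-2))) = -(655018 - 793*(-48 - (12 + 2*(-2)**2))/(16 + (12 + 2*(-2)**2))) = -(655018 - 793*(-48 - (12 + 2*4))/(16 + (12 + 2*4))) = -(655018 - 793*(-48 - (12 + 8))/(16 + (12 + 8))) = -(655018 - 793*(-48 - 1*20)/(16 + 20)) = -(655018 - 793*(-48 - 20)/36) = -(655018 - 793*(-68)/36) = -(655018 - 793*(-17/9)) = -(655018 + 13481/9) = -1*5908643/9 = -5908643/9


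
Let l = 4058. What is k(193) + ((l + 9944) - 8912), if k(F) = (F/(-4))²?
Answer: 118689/16 ≈ 7418.1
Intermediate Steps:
k(F) = F²/16 (k(F) = (F*(-¼))² = (-F/4)² = F²/16)
k(193) + ((l + 9944) - 8912) = (1/16)*193² + ((4058 + 9944) - 8912) = (1/16)*37249 + (14002 - 8912) = 37249/16 + 5090 = 118689/16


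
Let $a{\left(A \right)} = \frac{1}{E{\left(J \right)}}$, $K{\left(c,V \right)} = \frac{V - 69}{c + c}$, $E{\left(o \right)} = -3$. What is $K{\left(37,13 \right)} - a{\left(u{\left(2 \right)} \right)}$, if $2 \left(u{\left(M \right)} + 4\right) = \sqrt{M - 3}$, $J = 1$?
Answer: $- \frac{47}{111} \approx -0.42342$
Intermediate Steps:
$K{\left(c,V \right)} = \frac{-69 + V}{2 c}$
$u{\left(M \right)} = -4 + \frac{\sqrt{-3 + M}}{2}$ ($u{\left(M \right)} = -4 + \frac{\sqrt{M - 3}}{2} = -4 + \frac{\sqrt{-3 + M}}{2}$)
$a{\left(A \right)} = - \frac{1}{3}$ ($a{\left(A \right)} = \frac{1}{-3} = - \frac{1}{3}$)
$K{\left(37,13 \right)} - a{\left(u{\left(2 \right)} \right)} = \frac{-69 + 13}{2 \cdot 37} - - \frac{1}{3} = \frac{1}{2} \cdot \frac{1}{37} \left(-56\right) + \frac{1}{3} = - \frac{28}{37} + \frac{1}{3} = - \frac{47}{111}$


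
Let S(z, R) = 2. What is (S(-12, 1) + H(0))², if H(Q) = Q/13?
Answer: 4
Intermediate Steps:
H(Q) = Q/13 (H(Q) = Q*(1/13) = Q/13)
(S(-12, 1) + H(0))² = (2 + (1/13)*0)² = (2 + 0)² = 2² = 4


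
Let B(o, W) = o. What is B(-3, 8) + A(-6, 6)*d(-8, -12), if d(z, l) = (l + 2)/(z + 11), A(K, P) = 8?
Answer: -89/3 ≈ -29.667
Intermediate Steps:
d(z, l) = (2 + l)/(11 + z)
B(-3, 8) + A(-6, 6)*d(-8, -12) = -3 + 8*((2 - 12)/(11 - 8)) = -3 + 8*(-10/3) = -3 - 80/3 = -89/3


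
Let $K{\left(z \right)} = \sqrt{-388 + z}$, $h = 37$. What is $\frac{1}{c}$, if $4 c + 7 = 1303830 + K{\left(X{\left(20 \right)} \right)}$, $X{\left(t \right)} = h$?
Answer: $\frac{1303823}{424988603920} - \frac{3 i \sqrt{39}}{424988603920} \approx 3.0679 \cdot 10^{-6} - 4.4084 \cdot 10^{-11} i$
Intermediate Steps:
$X{\left(t \right)} = 37$
$c = \frac{1303823}{4} + \frac{3 i \sqrt{39}}{4}$ ($c = - \frac{7}{4} + \frac{1303830 + \sqrt{-388 + 37}}{4} = - \frac{7}{4} + \frac{1303830 + \sqrt{-351}}{4} = - \frac{7}{4} + \frac{1303830 + 3 i \sqrt{39}}{4} = - \frac{7}{4} + \left(\frac{651915}{2} + \frac{3 i \sqrt{39}}{4}\right) = \frac{1303823}{4} + \frac{3 i \sqrt{39}}{4} \approx 3.2596 \cdot 10^{5} + 4.6837 i$)
$\frac{1}{c} = \frac{1}{\frac{1303823}{4} + \frac{3 i \sqrt{39}}{4}}$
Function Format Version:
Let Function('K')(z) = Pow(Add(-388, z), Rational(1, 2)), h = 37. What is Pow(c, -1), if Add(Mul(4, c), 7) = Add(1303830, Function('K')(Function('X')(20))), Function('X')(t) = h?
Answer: Add(Rational(1303823, 424988603920), Mul(Rational(-3, 424988603920), I, Pow(39, Rational(1, 2)))) ≈ Add(3.0679e-6, Mul(-4.4084e-11, I))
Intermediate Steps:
Function('X')(t) = 37
c = Add(Rational(1303823, 4), Mul(Rational(3, 4), I, Pow(39, Rational(1, 2)))) (c = Add(Rational(-7, 4), Mul(Rational(1, 4), Add(1303830, Pow(Add(-388, 37), Rational(1, 2))))) = Add(Rational(-7, 4), Mul(Rational(1, 4), Add(1303830, Pow(-351, Rational(1, 2))))) = Add(Rational(-7, 4), Mul(Rational(1, 4), Add(1303830, Mul(3, I, Pow(39, Rational(1, 2)))))) = Add(Rational(-7, 4), Add(Rational(651915, 2), Mul(Rational(3, 4), I, Pow(39, Rational(1, 2))))) = Add(Rational(1303823, 4), Mul(Rational(3, 4), I, Pow(39, Rational(1, 2)))) ≈ Add(3.2596e+5, Mul(4.6837, I)))
Pow(c, -1) = Pow(Add(Rational(1303823, 4), Mul(Rational(3, 4), I, Pow(39, Rational(1, 2)))), -1)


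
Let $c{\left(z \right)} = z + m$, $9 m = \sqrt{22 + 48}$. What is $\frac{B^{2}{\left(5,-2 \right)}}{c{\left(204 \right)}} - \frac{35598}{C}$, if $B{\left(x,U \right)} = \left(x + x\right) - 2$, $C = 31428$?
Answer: $- \frac{7229868545}{8828193294} - \frac{288 \sqrt{70}}{1685413} \approx -0.82038$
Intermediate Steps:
$B{\left(x,U \right)} = -2 + 2 x$ ($B{\left(x,U \right)} = 2 x - 2 = -2 + 2 x$)
$m = \frac{\sqrt{70}}{9}$ ($m = \frac{\sqrt{22 + 48}}{9} = \frac{\sqrt{70}}{9} \approx 0.92962$)
$c{\left(z \right)} = z + \frac{\sqrt{70}}{9}$
$\frac{B^{2}{\left(5,-2 \right)}}{c{\left(204 \right)}} - \frac{35598}{C} = \frac{\left(-2 + 2 \cdot 5\right)^{2}}{204 + \frac{\sqrt{70}}{9}} - \frac{35598}{31428} = \frac{\left(-2 + 10\right)^{2}}{204 + \frac{\sqrt{70}}{9}} - \frac{5933}{5238} = \frac{8^{2}}{204 + \frac{\sqrt{70}}{9}} - \frac{5933}{5238} = \frac{64}{204 + \frac{\sqrt{70}}{9}} - \frac{5933}{5238} = - \frac{5933}{5238} + \frac{64}{204 + \frac{\sqrt{70}}{9}}$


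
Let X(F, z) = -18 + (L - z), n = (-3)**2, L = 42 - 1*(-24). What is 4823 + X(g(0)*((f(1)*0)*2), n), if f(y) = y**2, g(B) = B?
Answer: 4862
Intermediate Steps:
L = 66 (L = 42 + 24 = 66)
n = 9
X(F, z) = 48 - z (X(F, z) = -18 + (66 - z) = 48 - z)
4823 + X(g(0)*((f(1)*0)*2), n) = 4823 + (48 - 1*9) = 4823 + (48 - 9) = 4823 + 39 = 4862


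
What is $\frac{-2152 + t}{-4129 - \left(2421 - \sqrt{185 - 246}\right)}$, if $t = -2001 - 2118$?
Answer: $\frac{41075050}{42902561} + \frac{6271 i \sqrt{61}}{42902561} \approx 0.9574 + 0.0011416 i$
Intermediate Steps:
$t = -4119$ ($t = -2001 - 2118 = -4119$)
$\frac{-2152 + t}{-4129 - \left(2421 - \sqrt{185 - 246}\right)} = \frac{-2152 - 4119}{-4129 - \left(2421 - \sqrt{185 - 246}\right)} = - \frac{6271}{-4129 - \left(2421 - \sqrt{-61}\right)} = - \frac{6271}{-4129 - \left(2421 - i \sqrt{61}\right)} = - \frac{6271}{-6550 + i \sqrt{61}}$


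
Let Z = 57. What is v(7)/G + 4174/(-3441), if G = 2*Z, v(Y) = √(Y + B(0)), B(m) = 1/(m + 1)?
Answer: -4174/3441 + √2/57 ≈ -1.1882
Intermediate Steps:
B(m) = 1/(1 + m)
v(Y) = √(1 + Y) (v(Y) = √(Y + 1/(1 + 0)) = √(Y + 1/1) = √(Y + 1) = √(1 + Y))
G = 114 (G = 2*57 = 114)
v(7)/G + 4174/(-3441) = √(1 + 7)/114 + 4174/(-3441) = √8*(1/114) + 4174*(-1/3441) = (2*√2)*(1/114) - 4174/3441 = √2/57 - 4174/3441 = -4174/3441 + √2/57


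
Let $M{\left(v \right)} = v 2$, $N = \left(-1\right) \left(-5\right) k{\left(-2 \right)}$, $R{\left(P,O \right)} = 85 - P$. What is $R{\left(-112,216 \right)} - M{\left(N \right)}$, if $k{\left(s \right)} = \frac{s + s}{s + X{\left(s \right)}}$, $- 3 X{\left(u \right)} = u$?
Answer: $167$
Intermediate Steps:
$X{\left(u \right)} = - \frac{u}{3}$
$k{\left(s \right)} = 3$ ($k{\left(s \right)} = \frac{s + s}{s - \frac{s}{3}} = \frac{2 s}{\frac{2}{3} s} = 2 s \frac{3}{2 s} = 3$)
$N = 15$ ($N = \left(-1\right) \left(-5\right) 3 = 5 \cdot 3 = 15$)
$M{\left(v \right)} = 2 v$
$R{\left(-112,216 \right)} - M{\left(N \right)} = \left(85 - -112\right) - 2 \cdot 15 = \left(85 + 112\right) - 30 = 197 - 30 = 167$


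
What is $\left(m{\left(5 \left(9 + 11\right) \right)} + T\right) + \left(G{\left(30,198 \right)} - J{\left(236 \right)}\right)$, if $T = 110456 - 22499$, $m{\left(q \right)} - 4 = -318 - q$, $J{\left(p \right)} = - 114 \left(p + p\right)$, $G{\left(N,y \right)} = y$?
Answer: $141549$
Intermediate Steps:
$J{\left(p \right)} = - 228 p$ ($J{\left(p \right)} = - 114 \cdot 2 p = - 228 p$)
$m{\left(q \right)} = -314 - q$ ($m{\left(q \right)} = 4 - \left(318 + q\right) = -314 - q$)
$T = 87957$
$\left(m{\left(5 \left(9 + 11\right) \right)} + T\right) + \left(G{\left(30,198 \right)} - J{\left(236 \right)}\right) = \left(\left(-314 - 5 \left(9 + 11\right)\right) + 87957\right) - \left(-198 - 53808\right) = \left(\left(-314 - 5 \cdot 20\right) + 87957\right) + \left(198 - -53808\right) = \left(\left(-314 - 100\right) + 87957\right) + \left(198 + 53808\right) = \left(\left(-314 - 100\right) + 87957\right) + 54006 = \left(-414 + 87957\right) + 54006 = 87543 + 54006 = 141549$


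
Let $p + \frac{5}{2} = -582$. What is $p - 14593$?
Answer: $- \frac{30355}{2} \approx -15178.0$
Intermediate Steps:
$p = - \frac{1169}{2}$ ($p = - \frac{5}{2} - 582 = - \frac{1169}{2} \approx -584.5$)
$p - 14593 = - \frac{1169}{2} - 14593 = - \frac{30355}{2}$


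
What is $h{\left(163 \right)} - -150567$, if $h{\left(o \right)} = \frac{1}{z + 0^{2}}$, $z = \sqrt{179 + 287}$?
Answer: $150567 + \frac{\sqrt{466}}{466} \approx 1.5057 \cdot 10^{5}$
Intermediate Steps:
$z = \sqrt{466} \approx 21.587$
$h{\left(o \right)} = \frac{\sqrt{466}}{466}$ ($h{\left(o \right)} = \frac{1}{\sqrt{466} + 0^{2}} = \frac{1}{\sqrt{466} + 0} = \frac{1}{\sqrt{466}} = \frac{\sqrt{466}}{466}$)
$h{\left(163 \right)} - -150567 = \frac{\sqrt{466}}{466} - -150567 = \frac{\sqrt{466}}{466} + 150567 = 150567 + \frac{\sqrt{466}}{466}$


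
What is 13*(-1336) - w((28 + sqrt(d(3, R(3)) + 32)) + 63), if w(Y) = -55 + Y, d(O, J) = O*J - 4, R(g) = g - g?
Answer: -17404 - 2*sqrt(7) ≈ -17409.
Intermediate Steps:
R(g) = 0
d(O, J) = -4 + J*O (d(O, J) = J*O - 4 = -4 + J*O)
13*(-1336) - w((28 + sqrt(d(3, R(3)) + 32)) + 63) = 13*(-1336) - (-55 + ((28 + sqrt((-4 + 0*3) + 32)) + 63)) = -17368 - (-55 + ((28 + sqrt((-4 + 0) + 32)) + 63)) = -17368 - (-55 + ((28 + sqrt(-4 + 32)) + 63)) = -17368 - (-55 + ((28 + sqrt(28)) + 63)) = -17368 - (-55 + ((28 + 2*sqrt(7)) + 63)) = -17368 - (-55 + (91 + 2*sqrt(7))) = -17368 - (36 + 2*sqrt(7)) = -17368 + (-36 - 2*sqrt(7)) = -17404 - 2*sqrt(7)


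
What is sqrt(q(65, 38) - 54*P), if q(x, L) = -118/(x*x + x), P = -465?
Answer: sqrt(115531611195)/2145 ≈ 158.46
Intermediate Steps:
q(x, L) = -118/(x + x**2) (q(x, L) = -118/(x**2 + x) = -118/(x + x**2))
sqrt(q(65, 38) - 54*P) = sqrt(-118/(65*(1 + 65)) - 54*(-465)) = sqrt(-118*1/65/66 + 25110) = sqrt(-118*1/65*1/66 + 25110) = sqrt(-59/2145 + 25110) = sqrt(53860891/2145) = sqrt(115531611195)/2145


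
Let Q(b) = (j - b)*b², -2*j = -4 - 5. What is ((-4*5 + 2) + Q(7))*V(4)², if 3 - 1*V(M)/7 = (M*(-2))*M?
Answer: -16867025/2 ≈ -8.4335e+6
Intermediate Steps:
j = 9/2 (j = -(-4 - 5)/2 = -½*(-9) = 9/2 ≈ 4.5000)
V(M) = 21 + 14*M² (V(M) = 21 - 7*M*(-2)*M = 21 - 7*(-2*M)*M = 21 - (-14)*M² = 21 + 14*M²)
Q(b) = b²*(9/2 - b) (Q(b) = (9/2 - b)*b² = b²*(9/2 - b))
((-4*5 + 2) + Q(7))*V(4)² = ((-4*5 + 2) + 7²*(9/2 - 1*7))*(21 + 14*4²)² = ((-20 + 2) + 49*(9/2 - 7))*(21 + 14*16)² = (-18 + 49*(-5/2))*(21 + 224)² = (-18 - 245/2)*245² = -281/2*60025 = -16867025/2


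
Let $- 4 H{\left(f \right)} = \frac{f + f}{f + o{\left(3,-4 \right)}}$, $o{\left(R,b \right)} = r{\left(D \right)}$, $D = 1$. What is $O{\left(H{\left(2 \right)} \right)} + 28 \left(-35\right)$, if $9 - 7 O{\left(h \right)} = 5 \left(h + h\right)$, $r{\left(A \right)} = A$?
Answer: $- \frac{20543}{21} \approx -978.24$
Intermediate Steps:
$o{\left(R,b \right)} = 1$
$H{\left(f \right)} = - \frac{f}{2 \left(1 + f\right)}$ ($H{\left(f \right)} = - \frac{\left(f + f\right) \frac{1}{f + 1}}{4} = - \frac{2 f \frac{1}{1 + f}}{4} = - \frac{f}{2 \left(1 + f\right)}$)
$O{\left(h \right)} = \frac{9}{7} - \frac{10 h}{7}$ ($O{\left(h \right)} = \frac{9}{7} - \frac{5 \left(h + h\right)}{7} = \frac{9}{7} - \frac{5 \cdot 2 h}{7} = \frac{9}{7} - \frac{10 h}{7}$)
$O{\left(H{\left(2 \right)} \right)} + 28 \left(-35\right) = \left(\frac{9}{7} - \frac{10 \left(\left(-1\right) 2 \frac{1}{2 + 2 \cdot 2}\right)}{7}\right) + 28 \left(-35\right) = \left(\frac{9}{7} - \frac{10 \left(\left(-1\right) 2 \frac{1}{2 + 4}\right)}{7}\right) - 980 = \left(\frac{9}{7} - \frac{10 \left(\left(-1\right) 2 \cdot \frac{1}{6}\right)}{7}\right) - 980 = \left(\frac{9}{7} - - \frac{10}{21}\right) - 980 = \left(\frac{9}{7} + \frac{10}{21}\right) - 980 = \frac{37}{21} - 980 = - \frac{20543}{21}$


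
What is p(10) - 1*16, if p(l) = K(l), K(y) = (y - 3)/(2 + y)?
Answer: -185/12 ≈ -15.417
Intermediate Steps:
K(y) = (-3 + y)/(2 + y)
p(l) = (-3 + l)/(2 + l)
p(10) - 1*16 = (-3 + 10)/(2 + 10) - 1*16 = 7/12 - 16 = -185/12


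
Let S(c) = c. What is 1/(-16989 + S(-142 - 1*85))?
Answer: -1/17216 ≈ -5.8085e-5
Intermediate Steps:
1/(-16989 + S(-142 - 1*85)) = 1/(-16989 + (-142 - 1*85)) = 1/(-16989 + (-142 - 85)) = 1/(-16989 - 227) = 1/(-17216) = -1/17216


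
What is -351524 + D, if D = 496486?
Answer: 144962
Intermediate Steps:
-351524 + D = -351524 + 496486 = 144962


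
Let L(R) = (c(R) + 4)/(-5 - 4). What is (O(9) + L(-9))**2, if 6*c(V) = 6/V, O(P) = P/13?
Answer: 75076/1108809 ≈ 0.067709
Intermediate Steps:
O(P) = P/13 (O(P) = P*(1/13) = P/13)
c(V) = 1/V (c(V) = (6/V)/6 = 1/V)
L(R) = -4/9 - 1/(9*R) (L(R) = (1/R + 4)/(-5 - 4) = (4 + 1/R)/(-9) = (4 + 1/R)*(-1/9) = -4/9 - 1/(9*R))
(O(9) + L(-9))**2 = ((1/13)*9 + (1/9)*(-1 - 4*(-9))/(-9))**2 = (9/13 + (1/9)*(-1/9)*(-1 + 36))**2 = (9/13 + (1/9)*(-1/9)*35)**2 = (9/13 - 35/81)**2 = (274/1053)**2 = 75076/1108809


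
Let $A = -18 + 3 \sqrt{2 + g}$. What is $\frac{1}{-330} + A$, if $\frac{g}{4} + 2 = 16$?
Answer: $- \frac{5941}{330} + 3 \sqrt{58} \approx 4.8443$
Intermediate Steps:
$g = 56$ ($g = -8 + 4 \cdot 16 = -8 + 64 = 56$)
$A = -18 + 3 \sqrt{58}$ ($A = -18 + 3 \sqrt{2 + 56} = -18 + 3 \sqrt{58} \approx 4.8473$)
$\frac{1}{-330} + A = \frac{1}{-330} - \left(18 - 3 \sqrt{58}\right) = - \frac{1}{330} - \left(18 - 3 \sqrt{58}\right) = - \frac{5941}{330} + 3 \sqrt{58}$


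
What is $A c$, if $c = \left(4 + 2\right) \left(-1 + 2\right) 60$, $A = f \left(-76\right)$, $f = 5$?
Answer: $-136800$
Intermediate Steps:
$A = -380$ ($A = 5 \left(-76\right) = -380$)
$c = 360$ ($c = 6 \cdot 1 \cdot 60 = 6 \cdot 60 = 360$)
$A c = \left(-380\right) 360 = -136800$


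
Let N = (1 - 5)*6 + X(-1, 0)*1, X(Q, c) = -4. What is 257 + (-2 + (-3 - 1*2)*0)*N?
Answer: 313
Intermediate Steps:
N = -28 (N = (1 - 5)*6 - 4*1 = -4*6 - 4 = -24 - 4 = -28)
257 + (-2 + (-3 - 1*2)*0)*N = 257 + (-2 + (-3 - 1*2)*0)*(-28) = 257 + (-2 + (-3 - 2)*0)*(-28) = 257 + (-2 - 5*0)*(-28) = 257 + (-2 + 0)*(-28) = 257 - 2*(-28) = 257 + 56 = 313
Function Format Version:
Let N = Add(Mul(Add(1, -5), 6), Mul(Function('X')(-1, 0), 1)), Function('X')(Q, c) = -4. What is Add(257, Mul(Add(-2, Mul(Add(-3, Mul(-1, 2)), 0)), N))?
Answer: 313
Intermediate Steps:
N = -28 (N = Add(Mul(Add(1, -5), 6), Mul(-4, 1)) = Add(Mul(-4, 6), -4) = Add(-24, -4) = -28)
Add(257, Mul(Add(-2, Mul(Add(-3, Mul(-1, 2)), 0)), N)) = Add(257, Mul(Add(-2, Mul(Add(-3, Mul(-1, 2)), 0)), -28)) = Add(257, Mul(Add(-2, Mul(Add(-3, -2), 0)), -28)) = Add(257, Mul(Add(-2, Mul(-5, 0)), -28)) = Add(257, Mul(Add(-2, 0), -28)) = Add(257, Mul(-2, -28)) = Add(257, 56) = 313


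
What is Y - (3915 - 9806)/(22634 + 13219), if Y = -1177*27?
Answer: -1139366596/35853 ≈ -31779.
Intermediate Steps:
Y = -31779
Y - (3915 - 9806)/(22634 + 13219) = -31779 - (3915 - 9806)/(22634 + 13219) = -31779 - (-5891)/35853 = -31779 - 1*(-5891/35853) = -31779 + 5891/35853 = -1139366596/35853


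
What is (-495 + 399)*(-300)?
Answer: 28800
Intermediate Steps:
(-495 + 399)*(-300) = -96*(-300) = 28800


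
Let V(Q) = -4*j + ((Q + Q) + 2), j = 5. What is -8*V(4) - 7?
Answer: 73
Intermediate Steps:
V(Q) = -18 + 2*Q (V(Q) = -4*5 + ((Q + Q) + 2) = -20 + (2*Q + 2) = -20 + (2 + 2*Q) = -18 + 2*Q)
-8*V(4) - 7 = -8*(-18 + 2*4) - 7 = -8*(-18 + 8) - 7 = -8*(-10) - 7 = 80 - 7 = 73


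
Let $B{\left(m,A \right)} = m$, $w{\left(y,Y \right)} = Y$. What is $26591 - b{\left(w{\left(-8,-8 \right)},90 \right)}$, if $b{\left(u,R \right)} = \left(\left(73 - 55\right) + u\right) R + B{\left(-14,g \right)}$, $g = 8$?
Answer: $25705$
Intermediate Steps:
$b{\left(u,R \right)} = -14 + R \left(18 + u\right)$ ($b{\left(u,R \right)} = \left(\left(73 - 55\right) + u\right) R - 14 = \left(18 + u\right) R - 14 = R \left(18 + u\right) - 14 = -14 + R \left(18 + u\right)$)
$26591 - b{\left(w{\left(-8,-8 \right)},90 \right)} = 26591 - \left(-14 + 18 \cdot 90 + 90 \left(-8\right)\right) = 26591 - \left(-14 + 1620 - 720\right) = 26591 - 886 = 25705$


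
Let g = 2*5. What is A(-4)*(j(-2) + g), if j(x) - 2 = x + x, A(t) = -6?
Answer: -48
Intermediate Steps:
j(x) = 2 + 2*x (j(x) = 2 + (x + x) = 2 + 2*x)
g = 10
A(-4)*(j(-2) + g) = -6*((2 + 2*(-2)) + 10) = -6*((2 - 4) + 10) = -6*(-2 + 10) = -6*8 = -48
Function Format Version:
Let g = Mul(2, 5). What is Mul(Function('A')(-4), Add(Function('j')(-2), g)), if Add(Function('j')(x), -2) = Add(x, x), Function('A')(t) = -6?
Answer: -48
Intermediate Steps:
Function('j')(x) = Add(2, Mul(2, x)) (Function('j')(x) = Add(2, Add(x, x)) = Add(2, Mul(2, x)))
g = 10
Mul(Function('A')(-4), Add(Function('j')(-2), g)) = Mul(-6, Add(Add(2, Mul(2, -2)), 10)) = Mul(-6, Add(Add(2, -4), 10)) = Mul(-6, Add(-2, 10)) = Mul(-6, 8) = -48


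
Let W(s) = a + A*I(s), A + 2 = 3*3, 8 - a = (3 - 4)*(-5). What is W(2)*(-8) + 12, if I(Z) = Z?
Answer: -124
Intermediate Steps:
a = 3 (a = 8 - (3 - 4)*(-5) = 8 - (-1)*(-5) = 8 - 1*5 = 8 - 5 = 3)
A = 7 (A = -2 + 3*3 = -2 + 9 = 7)
W(s) = 3 + 7*s
W(2)*(-8) + 12 = (3 + 7*2)*(-8) + 12 = (3 + 14)*(-8) + 12 = 17*(-8) + 12 = -136 + 12 = -124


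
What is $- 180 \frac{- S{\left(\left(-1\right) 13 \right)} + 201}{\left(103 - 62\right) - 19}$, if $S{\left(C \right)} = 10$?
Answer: $- \frac{17190}{11} \approx -1562.7$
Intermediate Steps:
$- 180 \frac{- S{\left(\left(-1\right) 13 \right)} + 201}{\left(103 - 62\right) - 19} = - 180 \frac{\left(-1\right) 10 + 201}{\left(103 - 62\right) - 19} = - 180 \frac{-10 + 201}{\left(103 - 62\right) - 19} = - 180 \frac{191}{41 - 19} = - 180 \cdot \frac{191}{22} = - 180 \cdot 191 \cdot \frac{1}{22} = \left(-180\right) \frac{191}{22} = - \frac{17190}{11}$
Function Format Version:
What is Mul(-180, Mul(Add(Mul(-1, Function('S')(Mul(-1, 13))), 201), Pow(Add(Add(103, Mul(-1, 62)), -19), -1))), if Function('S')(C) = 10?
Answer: Rational(-17190, 11) ≈ -1562.7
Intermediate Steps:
Mul(-180, Mul(Add(Mul(-1, Function('S')(Mul(-1, 13))), 201), Pow(Add(Add(103, Mul(-1, 62)), -19), -1))) = Mul(-180, Mul(Add(Mul(-1, 10), 201), Pow(Add(Add(103, Mul(-1, 62)), -19), -1))) = Mul(-180, Mul(Add(-10, 201), Pow(Add(Add(103, -62), -19), -1))) = Mul(-180, Mul(191, Pow(Add(41, -19), -1))) = Mul(-180, Mul(191, Pow(22, -1))) = Mul(-180, Mul(191, Rational(1, 22))) = Mul(-180, Rational(191, 22)) = Rational(-17190, 11)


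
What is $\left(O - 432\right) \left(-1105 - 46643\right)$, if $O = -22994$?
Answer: $1118544648$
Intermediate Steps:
$\left(O - 432\right) \left(-1105 - 46643\right) = \left(-22994 - 432\right) \left(-1105 - 46643\right) = \left(-22994 - 432\right) \left(-47748\right) = \left(-23426\right) \left(-47748\right) = 1118544648$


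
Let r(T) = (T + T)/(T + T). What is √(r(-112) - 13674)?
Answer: 11*I*√113 ≈ 116.93*I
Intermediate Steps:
r(T) = 1 (r(T) = (2*T)/((2*T)) = (2*T)*(1/(2*T)) = 1)
√(r(-112) - 13674) = √(1 - 13674) = √(-13673) = 11*I*√113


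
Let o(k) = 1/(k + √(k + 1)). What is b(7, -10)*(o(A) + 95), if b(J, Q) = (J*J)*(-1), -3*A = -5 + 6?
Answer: -23422/5 - 147*√6/5 ≈ -4756.4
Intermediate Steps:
A = -⅓ (A = -(-5 + 6)/3 = -⅓*1 = -⅓ ≈ -0.33333)
b(J, Q) = -J² (b(J, Q) = J²*(-1) = -J²)
o(k) = 1/(k + √(1 + k))
b(7, -10)*(o(A) + 95) = (-1*7²)*(1/(-⅓ + √(1 - ⅓)) + 95) = (-1*49)*(1/(-⅓ + √(⅔)) + 95) = -49*(1/(-⅓ + √6/3) + 95) = -49*(95 + 1/(-⅓ + √6/3)) = -4655 - 49/(-⅓ + √6/3)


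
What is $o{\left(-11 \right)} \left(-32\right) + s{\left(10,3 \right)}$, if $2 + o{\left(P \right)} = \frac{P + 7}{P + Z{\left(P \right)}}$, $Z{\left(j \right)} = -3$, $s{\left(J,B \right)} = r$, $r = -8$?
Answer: $\frac{328}{7} \approx 46.857$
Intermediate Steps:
$s{\left(J,B \right)} = -8$
$o{\left(P \right)} = -2 + \frac{7 + P}{-3 + P}$ ($o{\left(P \right)} = -2 + \frac{P + 7}{P - 3} = -2 + \frac{7 + P}{-3 + P}$)
$o{\left(-11 \right)} \left(-32\right) + s{\left(10,3 \right)} = \frac{13 - -11}{-3 - 11} \left(-32\right) - 8 = \frac{13 + 11}{-14} \left(-32\right) - 8 = \left(- \frac{1}{14}\right) 24 \left(-32\right) - 8 = \left(- \frac{12}{7}\right) \left(-32\right) - 8 = \frac{384}{7} - 8 = \frac{328}{7}$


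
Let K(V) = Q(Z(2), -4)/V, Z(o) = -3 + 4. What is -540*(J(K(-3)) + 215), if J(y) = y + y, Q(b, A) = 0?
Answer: -116100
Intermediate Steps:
Z(o) = 1
K(V) = 0 (K(V) = 0/V = 0)
J(y) = 2*y
-540*(J(K(-3)) + 215) = -540*(2*0 + 215) = -540*(0 + 215) = -540*215 = -1*116100 = -116100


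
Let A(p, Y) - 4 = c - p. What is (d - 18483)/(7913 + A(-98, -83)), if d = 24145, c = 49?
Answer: 2831/4032 ≈ 0.70213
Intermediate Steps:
A(p, Y) = 53 - p (A(p, Y) = 4 + (49 - p) = 53 - p)
(d - 18483)/(7913 + A(-98, -83)) = (24145 - 18483)/(7913 + (53 - 1*(-98))) = 5662/(7913 + (53 + 98)) = 5662/(7913 + 151) = 5662/8064 = 5662*(1/8064) = 2831/4032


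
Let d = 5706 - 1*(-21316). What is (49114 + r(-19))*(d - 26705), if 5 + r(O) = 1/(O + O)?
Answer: 591566697/38 ≈ 1.5568e+7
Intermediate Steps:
d = 27022 (d = 5706 + 21316 = 27022)
r(O) = -5 + 1/(2*O) (r(O) = -5 + 1/(O + O) = -5 + 1/(2*O))
(49114 + r(-19))*(d - 26705) = (49114 + (-5 + (½)/(-19)))*(27022 - 26705) = (49114 + (-5 + (½)*(-1/19)))*317 = (49114 + (-5 - 1/38))*317 = (49114 - 191/38)*317 = (1866141/38)*317 = 591566697/38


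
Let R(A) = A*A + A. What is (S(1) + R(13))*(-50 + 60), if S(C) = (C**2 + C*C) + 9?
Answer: 1930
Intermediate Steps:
R(A) = A + A**2 (R(A) = A**2 + A = A + A**2)
S(C) = 9 + 2*C**2 (S(C) = (C**2 + C**2) + 9 = 2*C**2 + 9 = 9 + 2*C**2)
(S(1) + R(13))*(-50 + 60) = ((9 + 2*1**2) + 13*(1 + 13))*(-50 + 60) = ((9 + 2*1) + 13*14)*10 = ((9 + 2) + 182)*10 = (11 + 182)*10 = 193*10 = 1930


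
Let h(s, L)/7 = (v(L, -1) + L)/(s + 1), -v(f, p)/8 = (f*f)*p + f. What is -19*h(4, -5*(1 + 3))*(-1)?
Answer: 88844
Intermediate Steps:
v(f, p) = -8*f - 8*p*f² (v(f, p) = -8*((f*f)*p + f) = -8*(f²*p + f) = -8*(p*f² + f) = -8*(f + p*f²) = -8*f - 8*p*f²)
h(s, L) = 7*(L - 8*L*(1 - L))/(1 + s) (h(s, L) = 7*((-8*L*(1 + L*(-1)) + L)/(s + 1)) = 7*((-8*L*(1 - L) + L)/(1 + s)) = 7*((L - 8*L*(1 - L))/(1 + s)) = 7*(L - 8*L*(1 - L))/(1 + s))
-19*h(4, -5*(1 + 3))*(-1) = -133*(-5*(1 + 3))*(-7 + 8*(-5*(1 + 3)))/(1 + 4)*(-1) = -133*(-5*4)*(-7 + 8*(-5*4))/5*(-1) = -133*(-20)*(-7 + 8*(-20))/5*(-1) = -133*(-20)*(-7 - 160)/5*(-1) = -133*(-20)*(-167)/5*(-1) = -19*4676*(-1) = -88844*(-1) = 88844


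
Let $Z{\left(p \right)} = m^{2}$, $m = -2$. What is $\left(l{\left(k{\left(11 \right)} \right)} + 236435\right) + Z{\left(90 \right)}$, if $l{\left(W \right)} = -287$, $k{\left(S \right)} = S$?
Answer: $236152$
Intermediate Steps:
$Z{\left(p \right)} = 4$ ($Z{\left(p \right)} = \left(-2\right)^{2} = 4$)
$\left(l{\left(k{\left(11 \right)} \right)} + 236435\right) + Z{\left(90 \right)} = \left(-287 + 236435\right) + 4 = 236148 + 4 = 236152$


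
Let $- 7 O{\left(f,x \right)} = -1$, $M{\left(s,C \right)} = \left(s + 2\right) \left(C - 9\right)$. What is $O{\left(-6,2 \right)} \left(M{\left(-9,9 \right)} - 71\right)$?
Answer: $- \frac{71}{7} \approx -10.143$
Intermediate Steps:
$M{\left(s,C \right)} = \left(-9 + C\right) \left(2 + s\right)$ ($M{\left(s,C \right)} = \left(2 + s\right) \left(-9 + C\right) = \left(-9 + C\right) \left(2 + s\right)$)
$O{\left(f,x \right)} = \frac{1}{7}$ ($O{\left(f,x \right)} = \left(- \frac{1}{7}\right) \left(-1\right) = \frac{1}{7}$)
$O{\left(-6,2 \right)} \left(M{\left(-9,9 \right)} - 71\right) = \frac{\left(-18 - -81 + 2 \cdot 9 + 9 \left(-9\right)\right) - 71}{7} = \frac{\left(-18 + 81 + 18 - 81\right) - 71}{7} = \frac{0 - 71}{7} = \frac{1}{7} \left(-71\right) = - \frac{71}{7}$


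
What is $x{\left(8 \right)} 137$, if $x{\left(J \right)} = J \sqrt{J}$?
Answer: $2192 \sqrt{2} \approx 3100.0$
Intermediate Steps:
$x{\left(J \right)} = J^{\frac{3}{2}}$
$x{\left(8 \right)} 137 = 8^{\frac{3}{2}} \cdot 137 = 16 \sqrt{2} \cdot 137 = 2192 \sqrt{2}$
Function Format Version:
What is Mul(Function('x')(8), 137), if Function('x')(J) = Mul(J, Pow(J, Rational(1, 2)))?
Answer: Mul(2192, Pow(2, Rational(1, 2))) ≈ 3100.0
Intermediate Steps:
Function('x')(J) = Pow(J, Rational(3, 2))
Mul(Function('x')(8), 137) = Mul(Pow(8, Rational(3, 2)), 137) = Mul(Mul(16, Pow(2, Rational(1, 2))), 137) = Mul(2192, Pow(2, Rational(1, 2)))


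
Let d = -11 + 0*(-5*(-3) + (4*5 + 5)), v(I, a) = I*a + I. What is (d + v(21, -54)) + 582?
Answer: -542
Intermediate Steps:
v(I, a) = I + I*a
d = -11 (d = -11 + 0*(15 + (20 + 5)) = -11 + 0*(15 + 25) = -11 + 0*40 = -11 + 0 = -11)
(d + v(21, -54)) + 582 = (-11 + 21*(1 - 54)) + 582 = (-11 + 21*(-53)) + 582 = (-11 - 1113) + 582 = -1124 + 582 = -542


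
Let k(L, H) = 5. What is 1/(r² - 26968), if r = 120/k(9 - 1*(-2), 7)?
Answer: -1/26392 ≈ -3.7890e-5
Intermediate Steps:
r = 24 (r = 120/5 = 120*(⅕) = 24)
1/(r² - 26968) = 1/(24² - 26968) = 1/(576 - 26968) = 1/(-26392) = -1/26392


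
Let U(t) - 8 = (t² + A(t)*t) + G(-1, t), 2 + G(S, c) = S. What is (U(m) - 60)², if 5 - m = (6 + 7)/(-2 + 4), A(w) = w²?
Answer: 201601/64 ≈ 3150.0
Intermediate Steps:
G(S, c) = -2 + S
m = -3/2 (m = 5 - (6 + 7)/(-2 + 4) = 5 - 13/2 = -3/2 ≈ -1.5000)
U(t) = 5 + t² + t³ (U(t) = 8 + ((t² + t²*t) + (-2 - 1)) = 8 + ((t² + t³) - 3) = 8 + (-3 + t² + t³) = 5 + t² + t³)
(U(m) - 60)² = ((5 + (-3/2)² + (-3/2)³) - 60)² = ((5 + 9/4 - 27/8) - 60)² = (31/8 - 60)² = (-449/8)² = 201601/64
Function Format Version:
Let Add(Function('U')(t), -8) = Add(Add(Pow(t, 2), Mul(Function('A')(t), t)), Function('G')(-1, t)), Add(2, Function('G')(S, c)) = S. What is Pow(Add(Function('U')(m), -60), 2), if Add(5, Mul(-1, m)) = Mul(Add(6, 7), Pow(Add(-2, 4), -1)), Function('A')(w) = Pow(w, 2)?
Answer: Rational(201601, 64) ≈ 3150.0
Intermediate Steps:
Function('G')(S, c) = Add(-2, S)
m = Rational(-3, 2) (m = Add(5, Mul(-1, Mul(Add(6, 7), Pow(Add(-2, 4), -1)))) = Add(5, Mul(-1, Mul(13, Pow(2, -1)))) = Add(5, Mul(-1, Mul(13, Rational(1, 2)))) = Add(5, Mul(-1, Rational(13, 2))) = Add(5, Rational(-13, 2)) = Rational(-3, 2) ≈ -1.5000)
Function('U')(t) = Add(5, Pow(t, 2), Pow(t, 3)) (Function('U')(t) = Add(8, Add(Add(Pow(t, 2), Mul(Pow(t, 2), t)), Add(-2, -1))) = Add(8, Add(Add(Pow(t, 2), Pow(t, 3)), -3)) = Add(8, Add(-3, Pow(t, 2), Pow(t, 3))) = Add(5, Pow(t, 2), Pow(t, 3)))
Pow(Add(Function('U')(m), -60), 2) = Pow(Add(Add(5, Pow(Rational(-3, 2), 2), Pow(Rational(-3, 2), 3)), -60), 2) = Pow(Add(Add(5, Rational(9, 4), Rational(-27, 8)), -60), 2) = Pow(Add(Rational(31, 8), -60), 2) = Pow(Rational(-449, 8), 2) = Rational(201601, 64)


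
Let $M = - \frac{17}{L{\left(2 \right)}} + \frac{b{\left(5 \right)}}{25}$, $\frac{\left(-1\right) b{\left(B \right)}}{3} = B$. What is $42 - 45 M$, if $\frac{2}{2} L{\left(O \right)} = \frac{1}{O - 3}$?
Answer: $-696$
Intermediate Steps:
$b{\left(B \right)} = - 3 B$
$L{\left(O \right)} = \frac{1}{-3 + O}$ ($L{\left(O \right)} = \frac{1}{O - 3} = \frac{1}{-3 + O}$)
$M = \frac{82}{5}$ ($M = - \frac{17}{\frac{1}{-3 + 2}} + \frac{\left(-3\right) 5}{25} = - \frac{17}{\frac{1}{-1}} - \frac{3}{5} = - \frac{17}{-1} - \frac{3}{5} = \left(-17\right) \left(-1\right) - \frac{3}{5} = 17 - \frac{3}{5} = \frac{82}{5} \approx 16.4$)
$42 - 45 M = 42 - 738 = -696$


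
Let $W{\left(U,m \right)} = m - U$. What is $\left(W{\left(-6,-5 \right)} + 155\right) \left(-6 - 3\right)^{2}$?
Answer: $12636$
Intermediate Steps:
$\left(W{\left(-6,-5 \right)} + 155\right) \left(-6 - 3\right)^{2} = \left(\left(-5 - -6\right) + 155\right) \left(-6 - 3\right)^{2} = \left(\left(-5 + 6\right) + 155\right) \left(-9\right)^{2} = \left(1 + 155\right) 81 = 156 \cdot 81 = 12636$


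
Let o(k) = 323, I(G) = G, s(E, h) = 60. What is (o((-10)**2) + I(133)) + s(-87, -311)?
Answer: 516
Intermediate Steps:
(o((-10)**2) + I(133)) + s(-87, -311) = (323 + 133) + 60 = 456 + 60 = 516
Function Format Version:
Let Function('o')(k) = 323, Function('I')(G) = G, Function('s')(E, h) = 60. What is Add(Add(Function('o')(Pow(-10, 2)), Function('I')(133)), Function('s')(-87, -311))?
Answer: 516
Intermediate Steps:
Add(Add(Function('o')(Pow(-10, 2)), Function('I')(133)), Function('s')(-87, -311)) = Add(Add(323, 133), 60) = Add(456, 60) = 516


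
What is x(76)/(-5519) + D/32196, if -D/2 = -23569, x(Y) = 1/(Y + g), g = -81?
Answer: 650402653/444224310 ≈ 1.4641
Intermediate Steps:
x(Y) = 1/(-81 + Y) (x(Y) = 1/(Y - 81) = 1/(-81 + Y))
D = 47138 (D = -2*(-23569) = 47138)
x(76)/(-5519) + D/32196 = 1/((-81 + 76)*(-5519)) + 47138/32196 = -1/5519/(-5) + 47138*(1/32196) = -1/5*(-1/5519) + 23569/16098 = 1/27595 + 23569/16098 = 650402653/444224310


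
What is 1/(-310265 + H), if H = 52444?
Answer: -1/257821 ≈ -3.8787e-6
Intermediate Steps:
1/(-310265 + H) = 1/(-310265 + 52444) = 1/(-257821) = -1/257821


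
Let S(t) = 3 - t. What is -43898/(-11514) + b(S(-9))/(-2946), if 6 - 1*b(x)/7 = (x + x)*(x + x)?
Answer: 14605364/2826687 ≈ 5.1670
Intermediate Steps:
b(x) = 42 - 28*x**2 (b(x) = 42 - 7*(x + x)*(x + x) = 42 - 7*2*x*2*x = 42 - 28*x**2)
-43898/(-11514) + b(S(-9))/(-2946) = -43898/(-11514) + (42 - 28*(3 - 1*(-9))**2)/(-2946) = -43898*(-1/11514) + (42 - 28*(3 + 9)**2)*(-1/2946) = 21949/5757 + (42 - 28*12**2)*(-1/2946) = 21949/5757 + (42 - 28*144)*(-1/2946) = 21949/5757 + (42 - 4032)*(-1/2946) = 21949/5757 - 3990*(-1/2946) = 21949/5757 + 665/491 = 14605364/2826687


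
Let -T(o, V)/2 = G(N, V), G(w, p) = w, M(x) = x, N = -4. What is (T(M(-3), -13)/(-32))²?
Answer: 1/16 ≈ 0.062500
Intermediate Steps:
T(o, V) = 8 (T(o, V) = -2*(-4) = 8)
(T(M(-3), -13)/(-32))² = (8/(-32))² = (8*(-1/32))² = (-¼)² = 1/16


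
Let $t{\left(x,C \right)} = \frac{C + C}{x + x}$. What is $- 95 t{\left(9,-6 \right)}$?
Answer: $\frac{190}{3} \approx 63.333$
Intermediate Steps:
$t{\left(x,C \right)} = \frac{C}{x}$ ($t{\left(x,C \right)} = \frac{2 C}{2 x} = 2 C \frac{1}{2 x} = \frac{C}{x}$)
$- 95 t{\left(9,-6 \right)} = - 95 \left(- \frac{6}{9}\right) = - 95 \left(\left(-6\right) \frac{1}{9}\right) = \left(-95\right) \left(- \frac{2}{3}\right) = \frac{190}{3}$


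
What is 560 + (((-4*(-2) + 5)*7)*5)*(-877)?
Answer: -398475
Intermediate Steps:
560 + (((-4*(-2) + 5)*7)*5)*(-877) = 560 + (((8 + 5)*7)*5)*(-877) = 560 + ((13*7)*5)*(-877) = 560 + (91*5)*(-877) = 560 + 455*(-877) = 560 - 399035 = -398475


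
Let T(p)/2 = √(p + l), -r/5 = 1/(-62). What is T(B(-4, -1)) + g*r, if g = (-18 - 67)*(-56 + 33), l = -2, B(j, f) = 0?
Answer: 9775/62 + 2*I*√2 ≈ 157.66 + 2.8284*I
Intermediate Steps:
r = 5/62 (r = -5/(-62) = -5*(-1/62) = 5/62 ≈ 0.080645)
T(p) = 2*√(-2 + p) (T(p) = 2*√(p - 2) = 2*√(-2 + p))
g = 1955 (g = -85*(-23) = 1955)
T(B(-4, -1)) + g*r = 2*√(-2 + 0) + 1955*(5/62) = 2*√(-2) + 9775/62 = 2*(I*√2) + 9775/62 = 2*I*√2 + 9775/62 = 9775/62 + 2*I*√2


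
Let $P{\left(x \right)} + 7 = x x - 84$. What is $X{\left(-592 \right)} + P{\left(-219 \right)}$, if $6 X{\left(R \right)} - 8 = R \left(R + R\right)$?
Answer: $\frac{494078}{3} \approx 1.6469 \cdot 10^{5}$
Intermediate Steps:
$X{\left(R \right)} = \frac{4}{3} + \frac{R^{2}}{3}$ ($X{\left(R \right)} = \frac{4}{3} + \frac{R \left(R + R\right)}{6} = \frac{4}{3} + \frac{R 2 R}{6} = \frac{4}{3} + \frac{2 R^{2}}{6} = \frac{4}{3} + \frac{R^{2}}{3}$)
$P{\left(x \right)} = -91 + x^{2}$ ($P{\left(x \right)} = -7 + \left(x x - 84\right) = -7 + \left(x^{2} - 84\right) = -7 + \left(-84 + x^{2}\right) = -91 + x^{2}$)
$X{\left(-592 \right)} + P{\left(-219 \right)} = \left(\frac{4}{3} + \frac{\left(-592\right)^{2}}{3}\right) - \left(91 - \left(-219\right)^{2}\right) = \left(\frac{4}{3} + \frac{1}{3} \cdot 350464\right) + \left(-91 + 47961\right) = \left(\frac{4}{3} + \frac{350464}{3}\right) + 47870 = \frac{350468}{3} + 47870 = \frac{494078}{3}$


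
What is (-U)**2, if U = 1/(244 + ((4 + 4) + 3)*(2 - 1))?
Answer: 1/65025 ≈ 1.5379e-5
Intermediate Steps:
U = 1/255 (U = 1/(244 + (8 + 3)*1) = 1/(244 + 11*1) = 1/(244 + 11) = 1/255 ≈ 0.0039216)
(-U)**2 = (-1*1/255)**2 = (-1/255)**2 = 1/65025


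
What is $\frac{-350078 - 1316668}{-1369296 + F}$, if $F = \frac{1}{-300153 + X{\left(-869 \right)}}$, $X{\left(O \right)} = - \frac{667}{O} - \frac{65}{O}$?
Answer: $\frac{434741067689850}{357156522364469} \approx 1.2172$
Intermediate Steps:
$X{\left(O \right)} = - \frac{732}{O}$
$F = - \frac{869}{260832225}$ ($F = \frac{1}{-300153 - \frac{732}{-869}} = \frac{1}{-300153 - - \frac{732}{869}} = \frac{1}{-300153 + \frac{732}{869}} = \frac{1}{- \frac{260832225}{869}} = - \frac{869}{260832225} \approx -3.3316 \cdot 10^{-6}$)
$\frac{-350078 - 1316668}{-1369296 + F} = \frac{-350078 - 1316668}{-1369296 - \frac{869}{260832225}} = - \frac{1666746}{- \frac{357156522364469}{260832225}} = \left(-1666746\right) \left(- \frac{260832225}{357156522364469}\right) = \frac{434741067689850}{357156522364469}$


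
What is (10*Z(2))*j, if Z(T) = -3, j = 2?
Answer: -60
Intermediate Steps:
(10*Z(2))*j = (10*(-3))*2 = -30*2 = -60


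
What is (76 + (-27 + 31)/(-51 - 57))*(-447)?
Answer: -305599/9 ≈ -33955.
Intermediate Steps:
(76 + (-27 + 31)/(-51 - 57))*(-447) = (76 + 4/(-108))*(-447) = (76 + 4*(-1/108))*(-447) = (76 - 1/27)*(-447) = (2051/27)*(-447) = -305599/9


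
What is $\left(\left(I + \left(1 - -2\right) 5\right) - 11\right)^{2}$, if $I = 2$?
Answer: $36$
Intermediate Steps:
$\left(\left(I + \left(1 - -2\right) 5\right) - 11\right)^{2} = \left(\left(2 + \left(1 - -2\right) 5\right) - 11\right)^{2} = \left(\left(2 + \left(1 + 2\right) 5\right) - 11\right)^{2} = \left(\left(2 + 3 \cdot 5\right) - 11\right)^{2} = \left(\left(2 + 15\right) - 11\right)^{2} = \left(17 - 11\right)^{2} = 6^{2} = 36$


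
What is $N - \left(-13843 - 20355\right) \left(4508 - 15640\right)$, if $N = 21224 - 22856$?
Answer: $-380693768$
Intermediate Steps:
$N = -1632$
$N - \left(-13843 - 20355\right) \left(4508 - 15640\right) = -1632 - \left(-13843 - 20355\right) \left(4508 - 15640\right) = -1632 - \left(-34198\right) \left(-11132\right) = -1632 - 380692136 = -380693768$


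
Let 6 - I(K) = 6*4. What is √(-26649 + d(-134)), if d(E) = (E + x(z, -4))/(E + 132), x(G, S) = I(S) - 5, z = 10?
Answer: I*√106282/2 ≈ 163.0*I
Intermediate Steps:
I(K) = -18 (I(K) = 6 - 6*4 = 6 - 1*24 = 6 - 24 = -18)
x(G, S) = -23 (x(G, S) = -18 - 5 = -23)
d(E) = (-23 + E)/(132 + E) (d(E) = (E - 23)/(E + 132) = (-23 + E)/(132 + E))
√(-26649 + d(-134)) = √(-26649 + (-23 - 134)/(132 - 134)) = √(-26649 - 157/(-2)) = √(-26649 - ½*(-157)) = √(-26649 + 157/2) = √(-53141/2) = I*√106282/2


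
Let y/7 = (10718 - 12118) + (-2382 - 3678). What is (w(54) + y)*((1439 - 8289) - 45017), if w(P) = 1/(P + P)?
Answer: 10833977039/4 ≈ 2.7085e+9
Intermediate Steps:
w(P) = 1/(2*P)
y = -52220 (y = 7*((10718 - 12118) + (-2382 - 3678)) = 7*(-1400 - 6060) = 7*(-7460) = -52220)
(w(54) + y)*((1439 - 8289) - 45017) = ((1/2)/54 - 52220)*((1439 - 8289) - 45017) = ((1/2)*(1/54) - 52220)*(-6850 - 45017) = (1/108 - 52220)*(-51867) = -5639759/108*(-51867) = 10833977039/4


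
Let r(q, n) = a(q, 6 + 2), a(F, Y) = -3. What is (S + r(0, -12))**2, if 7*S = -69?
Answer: 8100/49 ≈ 165.31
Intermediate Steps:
r(q, n) = -3
S = -69/7 (S = (1/7)*(-69) = -69/7 ≈ -9.8571)
(S + r(0, -12))**2 = (-69/7 - 3)**2 = (-90/7)**2 = 8100/49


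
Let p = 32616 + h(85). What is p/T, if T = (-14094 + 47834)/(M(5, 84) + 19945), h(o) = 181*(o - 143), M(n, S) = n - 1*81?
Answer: 219731271/16870 ≈ 13025.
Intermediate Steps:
M(n, S) = -81 + n (M(n, S) = n - 81 = -81 + n)
h(o) = -25883 + 181*o (h(o) = 181*(-143 + o) = -25883 + 181*o)
T = 33740/19869 (T = (-14094 + 47834)/((-81 + 5) + 19945) = 33740/(-76 + 19945) = 33740/19869 ≈ 1.6981)
p = 22118 (p = 32616 + (-25883 + 181*85) = 32616 + (-25883 + 15385) = 32616 - 10498 = 22118)
p/T = 22118/(33740/19869) = 22118*(19869/33740) = 219731271/16870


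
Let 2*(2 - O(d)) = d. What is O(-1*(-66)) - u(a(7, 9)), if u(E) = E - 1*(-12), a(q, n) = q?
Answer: -50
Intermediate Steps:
O(d) = 2 - d/2
u(E) = 12 + E (u(E) = E + 12 = 12 + E)
O(-1*(-66)) - u(a(7, 9)) = (2 - (-1)*(-66)/2) - (12 + 7) = (2 - ½*66) - 1*19 = (2 - 33) - 19 = -31 - 19 = -50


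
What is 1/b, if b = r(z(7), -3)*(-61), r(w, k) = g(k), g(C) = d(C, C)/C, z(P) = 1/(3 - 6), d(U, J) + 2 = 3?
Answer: 3/61 ≈ 0.049180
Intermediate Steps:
d(U, J) = 1 (d(U, J) = -2 + 3 = 1)
z(P) = -⅓ (z(P) = 1/(-3) = -⅓)
g(C) = 1/C
r(w, k) = 1/k
b = 61/3 (b = -61/(-3) = -⅓*(-61) = 61/3 ≈ 20.333)
1/b = 1/(61/3) = 3/61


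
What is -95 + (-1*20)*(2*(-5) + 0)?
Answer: 105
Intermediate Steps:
-95 + (-1*20)*(2*(-5) + 0) = -95 - 20*(-10 + 0) = -95 - 20*(-10) = -95 + 200 = 105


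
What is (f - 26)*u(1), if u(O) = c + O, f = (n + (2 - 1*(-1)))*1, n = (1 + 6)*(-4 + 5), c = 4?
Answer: -80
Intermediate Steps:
n = 7 (n = 7*1 = 7)
f = 10 (f = (7 + (2 - 1*(-1)))*1 = (7 + (2 + 1))*1 = (7 + 3)*1 = 10*1 = 10)
u(O) = 4 + O
(f - 26)*u(1) = (10 - 26)*(4 + 1) = -16*5 = -80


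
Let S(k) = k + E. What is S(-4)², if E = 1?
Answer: 9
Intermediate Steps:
S(k) = 1 + k (S(k) = k + 1 = 1 + k)
S(-4)² = (1 - 4)² = (-3)² = 9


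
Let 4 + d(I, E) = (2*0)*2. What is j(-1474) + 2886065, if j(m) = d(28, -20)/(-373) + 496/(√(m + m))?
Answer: 1076502249/373 - 248*I*√737/737 ≈ 2.8861e+6 - 9.1352*I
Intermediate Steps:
d(I, E) = -4 (d(I, E) = -4 + (2*0)*2 = -4 + 0*2 = -4 + 0 = -4)
j(m) = 4/373 + 248*√2/√m (j(m) = -4/(-373) + 496/(√(m + m)) = -4*(-1/373) + 496/(√(2*m)) = 4/373 + 496/((√2*√m)) = 4/373 + 496*(√2/(2*√m)) = 4/373 + 248*√2/√m)
j(-1474) + 2886065 = (4/373 + 248*√2/√(-1474)) + 2886065 = (4/373 + 248*√2*(-I*√1474/1474)) + 2886065 = (4/373 - 248*I*√737/737) + 2886065 = 1076502249/373 - 248*I*√737/737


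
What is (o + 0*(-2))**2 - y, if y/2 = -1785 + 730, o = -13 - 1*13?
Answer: 2786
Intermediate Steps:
o = -26 (o = -13 - 13 = -26)
y = -2110 (y = 2*(-1785 + 730) = 2*(-1055) = -2110)
(o + 0*(-2))**2 - y = (-26 + 0*(-2))**2 - 1*(-2110) = (-26 + 0)**2 + 2110 = (-26)**2 + 2110 = 676 + 2110 = 2786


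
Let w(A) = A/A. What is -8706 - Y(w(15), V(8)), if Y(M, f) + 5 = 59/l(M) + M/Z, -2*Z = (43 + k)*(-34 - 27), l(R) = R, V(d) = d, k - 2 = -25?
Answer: -5343601/610 ≈ -8760.0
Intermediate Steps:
k = -23 (k = 2 - 25 = -23)
w(A) = 1
Z = 610 (Z = -(43 - 23)*(-34 - 27)/2 = -10*(-61) = -1/2*(-1220) = 610)
Y(M, f) = -5 + 59/M + M/610 (Y(M, f) = -5 + (59/M + M/610) = -5 + 59/M + M/610)
-8706 - Y(w(15), V(8)) = -8706 - (-5 + 59/1 + (1/610)*1) = -8706 - (-5 + 59*1 + 1/610) = -8706 - (-5 + 59 + 1/610) = -8706 - 1*32941/610 = -8706 - 32941/610 = -5343601/610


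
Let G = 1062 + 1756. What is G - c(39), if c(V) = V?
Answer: 2779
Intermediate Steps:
G = 2818
G - c(39) = 2818 - 1*39 = 2818 - 39 = 2779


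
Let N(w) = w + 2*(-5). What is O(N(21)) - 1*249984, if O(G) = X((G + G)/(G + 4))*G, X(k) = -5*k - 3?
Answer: -750293/3 ≈ -2.5010e+5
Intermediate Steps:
N(w) = -10 + w (N(w) = w - 10 = -10 + w)
X(k) = -3 - 5*k
O(G) = G*(-3 - 10*G/(4 + G)) (O(G) = (-3 - 5*(G + G)/(G + 4))*G = (-3 - 5*2*G/(4 + G))*G = (-3 - 10*G/(4 + G))*G = G*(-3 - 10*G/(4 + G)))
O(N(21)) - 1*249984 = -(-10 + 21)*(12 + 13*(-10 + 21))/(4 + (-10 + 21)) - 1*249984 = -1*11*(12 + 13*11)/(4 + 11) - 249984 = -1*11*(12 + 143)/15 - 249984 = -1*11*1/15*155 - 249984 = -341/3 - 249984 = -750293/3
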